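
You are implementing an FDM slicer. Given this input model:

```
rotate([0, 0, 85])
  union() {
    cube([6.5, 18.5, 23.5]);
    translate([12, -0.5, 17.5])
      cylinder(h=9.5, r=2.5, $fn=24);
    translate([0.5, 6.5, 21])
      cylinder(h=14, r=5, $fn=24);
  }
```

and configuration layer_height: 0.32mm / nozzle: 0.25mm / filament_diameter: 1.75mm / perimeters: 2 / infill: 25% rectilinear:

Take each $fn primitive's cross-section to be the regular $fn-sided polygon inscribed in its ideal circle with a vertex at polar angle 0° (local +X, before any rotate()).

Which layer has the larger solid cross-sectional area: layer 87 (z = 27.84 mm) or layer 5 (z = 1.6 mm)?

Layer 87 (z = 27.84): the cube is not intersected at this z (z outside [0, 23.5]); the cylinder at (12, -0.5) is not intersected at this z (z outside [17.5, 27]); the cylinder at (0.5, 6.5): section is a regular 24-gon, circumradius r=5 (area = (24/2)·5.000²·sin(360°/24) = 77.65 mm²); Combining (union): only the r=5 cylinder at (0.5, 6.5) is present, so the union is just that shape — area = 77.65 mm²; (whole slice rotated 85° about Z — lengths, areas and connectivity unchanged). So its area = 77.65 mm². Layer 5 (z = 1.6): the 6.5×18.5 cube contributes its full rectangle (area 120.25 mm²); the cylinder at (12, -0.5) is not intersected at this z (z outside [17.5, 27]); the cylinder at (0.5, 6.5) does not reach this height (z outside [21, 35]); Taking the union: only the 6.5×18.5 cube is present, so the union is just that shape — area = 120.25 mm²; (whole slice rotated 85° about Z — lengths, areas and connectivity unchanged). So its area = 120.25 mm². Layer 5 is larger (120.25 vs 77.65 mm²).

layer 5 (z = 1.6 mm)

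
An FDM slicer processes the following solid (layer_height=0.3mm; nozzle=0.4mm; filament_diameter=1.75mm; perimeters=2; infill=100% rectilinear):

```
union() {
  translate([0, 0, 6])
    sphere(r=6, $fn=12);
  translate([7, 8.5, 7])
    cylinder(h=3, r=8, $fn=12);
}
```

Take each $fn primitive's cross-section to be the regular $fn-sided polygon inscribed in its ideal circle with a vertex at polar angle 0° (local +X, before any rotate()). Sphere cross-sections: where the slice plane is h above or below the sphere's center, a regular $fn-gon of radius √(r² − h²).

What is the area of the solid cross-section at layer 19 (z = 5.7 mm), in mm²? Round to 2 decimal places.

107.73 mm²

At z = 5.7 mm: the r=6 sphere contributes a regular 12-gon of circumradius √(6²−0.3²) = 5.992 (area = (12/2)·5.992²·sin(360°/12) = 107.73 mm²); the cylinder at (7, 8.5) does not reach this height (z outside [7, 10]); Taking the union: only the r=6 sphere is present, so the union is just that shape — area = 107.73 mm². Overall, the cross-section is a single solid region. Net area = 107.73 mm².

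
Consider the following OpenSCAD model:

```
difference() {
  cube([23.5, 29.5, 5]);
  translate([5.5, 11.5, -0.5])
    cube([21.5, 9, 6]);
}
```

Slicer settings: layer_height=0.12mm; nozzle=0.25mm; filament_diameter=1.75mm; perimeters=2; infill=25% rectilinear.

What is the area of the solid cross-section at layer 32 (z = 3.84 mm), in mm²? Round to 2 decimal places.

At z = 3.84 mm: the 23.5×29.5 cube contributes its full rectangle (area 693.25 mm²); the cube at (5.5, 11.5) is present — its section is the full 21.5×9 rectangle (area 193.50 mm²); Subtracting the remaining from the first: starting from the 23.5×29.5 cube (693.25 mm²), the 21.5×9 cube at (5.5, 11.5) partially overlaps it — only the 162.00 mm² overlap (of its 193.50 mm²) is removed, clipping the outline — area = 531.25 mm². Overall, the cross-section is a single solid region. Net area = 531.25 mm².

531.25 mm²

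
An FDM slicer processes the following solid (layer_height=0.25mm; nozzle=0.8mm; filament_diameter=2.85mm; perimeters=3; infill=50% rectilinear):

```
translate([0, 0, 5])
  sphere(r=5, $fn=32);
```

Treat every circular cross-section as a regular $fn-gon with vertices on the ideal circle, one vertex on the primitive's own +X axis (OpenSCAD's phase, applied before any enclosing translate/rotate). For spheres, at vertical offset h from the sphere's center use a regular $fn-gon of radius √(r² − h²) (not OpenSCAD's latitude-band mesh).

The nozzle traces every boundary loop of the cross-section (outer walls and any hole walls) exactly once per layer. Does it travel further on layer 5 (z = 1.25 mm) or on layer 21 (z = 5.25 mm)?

layer 21 (z = 5.25 mm)

Layer 5 (z = 1.25): the r=5 sphere slices to a regular 32-gon of circumradius 3.307 (√(r²−h²) with h=3.75 from center) (perimeter = 2·32·3.307·sin(180°/32) = 20.75 mm). So its perimeter = 20.75 mm. Layer 21 (z = 5.25): the r=5 sphere contributes a regular 32-gon of circumradius √(5²−0.25²) = 4.994 (perimeter = 2·32·4.994·sin(180°/32) = 31.33 mm). So its perimeter = 31.33 mm. Layer 21 is larger (31.33 vs 20.75 mm).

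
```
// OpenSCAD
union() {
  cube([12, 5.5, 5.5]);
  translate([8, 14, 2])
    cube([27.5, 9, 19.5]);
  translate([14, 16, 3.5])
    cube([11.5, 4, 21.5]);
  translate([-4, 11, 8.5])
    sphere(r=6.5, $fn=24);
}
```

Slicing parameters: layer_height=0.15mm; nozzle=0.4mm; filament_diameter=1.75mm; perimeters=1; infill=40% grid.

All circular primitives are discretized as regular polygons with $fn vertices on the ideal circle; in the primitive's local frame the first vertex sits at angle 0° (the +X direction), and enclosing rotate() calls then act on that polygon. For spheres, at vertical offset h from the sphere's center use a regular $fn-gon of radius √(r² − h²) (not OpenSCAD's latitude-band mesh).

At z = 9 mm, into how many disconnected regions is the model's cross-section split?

2

At z = 9 mm: the cube is not intersected at this z (z outside [0, 5.5]); the 27.5×9 cube at (8, 14) contributes its full rectangle; the 11.5×4 cube at (14, 16) contributes its full rectangle; the r=6.5 sphere at (-4, 11) slices to a regular 24-gon of circumradius 6.481 (√(r²−h²) with h=0.5 from center); Taking the union: the regions partially overlap (shared area 46.00 mm²), so overlapping operands fuse into one piece — 2 connected regions. The result has 2 disconnected regions.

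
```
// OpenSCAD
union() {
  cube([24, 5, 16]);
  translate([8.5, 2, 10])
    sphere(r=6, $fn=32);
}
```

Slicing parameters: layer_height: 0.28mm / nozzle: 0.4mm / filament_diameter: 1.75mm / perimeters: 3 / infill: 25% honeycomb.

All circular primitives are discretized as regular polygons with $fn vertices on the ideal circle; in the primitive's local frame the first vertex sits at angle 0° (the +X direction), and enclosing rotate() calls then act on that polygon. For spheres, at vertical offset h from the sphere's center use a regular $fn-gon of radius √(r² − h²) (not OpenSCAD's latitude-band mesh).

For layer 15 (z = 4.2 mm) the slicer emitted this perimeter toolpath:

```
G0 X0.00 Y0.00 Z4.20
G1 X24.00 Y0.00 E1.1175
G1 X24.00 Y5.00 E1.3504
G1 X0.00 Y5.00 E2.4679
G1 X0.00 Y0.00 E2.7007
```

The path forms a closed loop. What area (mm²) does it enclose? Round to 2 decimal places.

120.00 mm²

Apply the shoelace formula to the sequence of (X, Y) vertices; enclosed area = 120.00 mm².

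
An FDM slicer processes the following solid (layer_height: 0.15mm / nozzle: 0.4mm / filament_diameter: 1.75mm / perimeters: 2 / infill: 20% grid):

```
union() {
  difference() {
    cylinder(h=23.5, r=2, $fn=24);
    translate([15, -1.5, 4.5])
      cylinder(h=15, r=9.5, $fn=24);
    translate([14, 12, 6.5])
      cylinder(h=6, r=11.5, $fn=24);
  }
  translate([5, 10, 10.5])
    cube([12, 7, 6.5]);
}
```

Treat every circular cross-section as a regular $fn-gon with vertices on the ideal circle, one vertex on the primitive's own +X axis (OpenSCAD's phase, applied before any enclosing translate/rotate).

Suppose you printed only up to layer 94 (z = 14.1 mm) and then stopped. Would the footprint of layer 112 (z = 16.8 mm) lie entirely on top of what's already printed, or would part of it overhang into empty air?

entirely on top

Compare the two slices. At z = 14.1: the r=2 cylinder contributes a regular 24-gon of circumradius 2 (area = (24/2)·2.000²·sin(360°/24) = 12.42 mm²); the r=9.5 cylinder at (15, -1.5) gives a regular 24-gon of circumradius 9.5 (constant along its height) (area = (24/2)·9.500²·sin(360°/24) = 280.30 mm²); the cylinder at (14, 12) is absent (z outside [6.5, 12.5]); After the difference (first − rest): starting from the r=2 cylinder (12.42 mm²), the r=9.5 cylinder at (15, -1.5) misses the remaining region (no effect) — area = 12.42 mm²; the 12×7 cube at (5, 10) contributes its full rectangle (area 84.00 mm²); Taking the union: the 2 present regions are separate (no shared area or edge), so areas and boundary lengths simply add and each stays a separate island — area = 96.42 mm². At z = 16.8: the r=2 cylinder gives a regular 24-gon of circumradius 2 (constant along its height) (area = (24/2)·2.000²·sin(360°/24) = 12.42 mm²); the r=9.5 cylinder at (15, -1.5) contributes a regular 24-gon of circumradius 9.5 (area = (24/2)·9.500²·sin(360°/24) = 280.30 mm²); the cylinder at (14, 12) is absent (z outside [6.5, 12.5]); Taking the first minus the rest: starting from the r=2 cylinder (12.42 mm²), the r=9.5 cylinder at (15, -1.5) misses the remaining region (no effect) — area = 12.42 mm²; the 12×7 cube at (5, 10) contributes its full rectangle (area 84.00 mm²); Merging all regions: the 2 present regions are separate (no shared area or edge), so areas and boundary lengths simply add and each stays a separate island — area = 96.42 mm². Checking containment: the cross-section at z = 16.8 is a subset of the cross-section at z = 14.1.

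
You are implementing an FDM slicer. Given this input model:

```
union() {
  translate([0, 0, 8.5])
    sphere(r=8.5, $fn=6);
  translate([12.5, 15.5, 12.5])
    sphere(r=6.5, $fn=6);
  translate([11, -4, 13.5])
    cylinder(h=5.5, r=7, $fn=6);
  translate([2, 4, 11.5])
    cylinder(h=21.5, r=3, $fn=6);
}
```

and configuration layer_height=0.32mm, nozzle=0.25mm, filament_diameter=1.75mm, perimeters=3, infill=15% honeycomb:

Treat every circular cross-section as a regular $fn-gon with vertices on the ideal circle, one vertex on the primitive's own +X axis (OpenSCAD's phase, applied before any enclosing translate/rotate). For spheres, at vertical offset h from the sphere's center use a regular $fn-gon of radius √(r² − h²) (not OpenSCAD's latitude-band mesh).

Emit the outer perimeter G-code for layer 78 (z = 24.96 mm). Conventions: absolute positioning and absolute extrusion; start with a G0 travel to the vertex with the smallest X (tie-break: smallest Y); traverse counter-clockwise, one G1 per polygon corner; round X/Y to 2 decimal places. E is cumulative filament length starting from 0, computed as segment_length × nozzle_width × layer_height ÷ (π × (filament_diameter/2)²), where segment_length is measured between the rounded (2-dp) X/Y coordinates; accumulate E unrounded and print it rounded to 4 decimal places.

At z = 24.96 mm: the sphere is absent (|z−center|=16.460 > r=8.5); the sphere at (12.5, 15.5) is not intersected at this z (|z−center|=12.460 > r=6.5); the cylinder at (11, -4) is absent (z outside [13.5, 19]); the r=3 cylinder at (2, 4) contributes a regular 6-gon of circumradius 3; Combining (union): only the r=3 cylinder at (2, 4) is present, so the union is just that shape — 1 connected region. The outline is a single polygon with 6 vertices. Extrusion per mm of travel: 0.25 × 0.32 / (π × 0.875²) = 0.033260. Accumulating E over each segment gives final E = 0.5989.

G0 X-1.00 Y4.00 Z24.96
G1 X0.50 Y1.40 E0.0998
G1 X3.50 Y1.40 E0.1996
G1 X5.00 Y4.00 E0.2995
G1 X3.50 Y6.60 E0.3993
G1 X0.50 Y6.60 E0.4991
G1 X-1.00 Y4.00 E0.5989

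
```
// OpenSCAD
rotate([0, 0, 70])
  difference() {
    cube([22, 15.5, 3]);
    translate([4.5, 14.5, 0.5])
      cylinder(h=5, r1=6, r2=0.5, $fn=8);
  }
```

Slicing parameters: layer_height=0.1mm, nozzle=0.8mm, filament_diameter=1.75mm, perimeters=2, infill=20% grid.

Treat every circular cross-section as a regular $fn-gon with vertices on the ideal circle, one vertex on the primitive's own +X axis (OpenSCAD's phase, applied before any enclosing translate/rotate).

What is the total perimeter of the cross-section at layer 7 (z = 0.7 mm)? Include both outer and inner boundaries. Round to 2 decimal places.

76.48 mm

At z = 0.7 mm: the 22×15.5 cube contributes its full rectangle (perimeter 75.00 mm); the cone at (4.5, 14.5) (r1=6→r2=0.5) has section circumradius 5.780 here — a regular 8-gon (perimeter = 2·8·5.780·sin(180°/8) = 35.39 mm); After the difference (first − rest): starting from the 22×15.5 cube, the cone at (4.5, 14.5) partially overlaps it — only the 55.34 mm² overlap (of its 94.49 mm²) is removed, clipping the outline — boundary = 76.48 mm; (whole slice rotated 70° about Z — lengths, areas and connectivity unchanged). Overall, the cross-section is a single solid region. Total boundary length (outer) = 76.48 mm.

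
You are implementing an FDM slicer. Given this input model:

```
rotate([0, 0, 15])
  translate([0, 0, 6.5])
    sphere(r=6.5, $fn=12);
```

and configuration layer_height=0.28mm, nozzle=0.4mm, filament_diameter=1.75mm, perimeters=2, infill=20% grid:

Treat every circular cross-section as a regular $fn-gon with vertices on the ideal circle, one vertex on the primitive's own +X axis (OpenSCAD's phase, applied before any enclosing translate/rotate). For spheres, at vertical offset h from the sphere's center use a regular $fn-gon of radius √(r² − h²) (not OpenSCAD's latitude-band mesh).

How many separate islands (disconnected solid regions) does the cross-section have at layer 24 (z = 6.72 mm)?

At z = 6.72 mm: the r=6.5 sphere slices to a regular 12-gon of circumradius 6.496 (√(r²−h²) with h=0.22 from center); (whole slice rotated 15° about Z — lengths, areas and connectivity unchanged). Overall, the cross-section is a single solid region. Island count = 1.

1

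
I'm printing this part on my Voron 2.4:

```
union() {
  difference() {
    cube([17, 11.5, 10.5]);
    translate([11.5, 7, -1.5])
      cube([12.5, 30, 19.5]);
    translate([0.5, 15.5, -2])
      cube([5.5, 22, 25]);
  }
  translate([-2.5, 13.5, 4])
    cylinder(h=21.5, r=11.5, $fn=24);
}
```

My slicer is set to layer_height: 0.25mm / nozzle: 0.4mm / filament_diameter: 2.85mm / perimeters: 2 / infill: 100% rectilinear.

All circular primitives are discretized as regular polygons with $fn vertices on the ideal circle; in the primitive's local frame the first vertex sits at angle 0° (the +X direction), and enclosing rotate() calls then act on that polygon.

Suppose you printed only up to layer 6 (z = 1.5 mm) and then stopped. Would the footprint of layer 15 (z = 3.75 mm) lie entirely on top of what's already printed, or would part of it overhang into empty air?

entirely on top

Compare the two slices. At z = 1.5: the cube is present — its section is the full 17×11.5 rectangle (area 195.50 mm²); the cube at (11.5, 7) is present — its section is the full 12.5×30 rectangle (area 375.00 mm²); the 5.5×22 cube at (0.5, 15.5) contributes its full rectangle (area 121.00 mm²); Taking the first minus the rest: starting from the 17×11.5 cube (195.50 mm²), the 12.5×30 cube at (11.5, 7) partially overlaps it — only the 24.75 mm² overlap (of its 375.00 mm²) is removed, clipping the outline; the 5.5×22 cube at (0.5, 15.5) misses the remaining region (no effect) — area = 170.75 mm²; the cylinder at (-2.5, 13.5) is absent (z outside [4, 25.5]); Merging all regions: only that combined region is present, so the union is just that shape — area = 170.75 mm². At z = 3.75: the cube is present — its section is the full 17×11.5 rectangle (area 195.50 mm²); the 12.5×30 cube at (11.5, 7) contributes its full rectangle (area 375.00 mm²); the cube at (0.5, 15.5) is present — its section is the full 5.5×22 rectangle (area 121.00 mm²); After the difference (first − rest): starting from the 17×11.5 cube (195.50 mm²), the 12.5×30 cube at (11.5, 7) partially overlaps it — only the 24.75 mm² overlap (of its 375.00 mm²) is removed, clipping the outline; the 5.5×22 cube at (0.5, 15.5) misses the remaining region (no effect) — area = 170.75 mm²; the cylinder at (-2.5, 13.5) is not intersected at this z (z outside [4, 25.5]); Taking the union: only that combined region is present, so the union is just that shape — area = 170.75 mm². Checking containment: the cross-section at z = 3.75 is a subset of the cross-section at z = 1.5.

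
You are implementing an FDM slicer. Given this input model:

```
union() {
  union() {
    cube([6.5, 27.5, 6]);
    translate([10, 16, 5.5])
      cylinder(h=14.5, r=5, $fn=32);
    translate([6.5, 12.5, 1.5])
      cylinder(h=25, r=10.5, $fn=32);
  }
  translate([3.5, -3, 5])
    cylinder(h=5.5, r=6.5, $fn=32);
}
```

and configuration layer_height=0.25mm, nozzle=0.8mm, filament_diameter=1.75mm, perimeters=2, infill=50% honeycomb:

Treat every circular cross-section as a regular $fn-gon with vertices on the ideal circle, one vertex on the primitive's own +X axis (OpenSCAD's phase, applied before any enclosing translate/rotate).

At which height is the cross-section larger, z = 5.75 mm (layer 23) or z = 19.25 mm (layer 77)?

layer 23 (z = 5.75 mm)

Layer 23 (z = 5.75): the cube is present — its section is the full 6.5×27.5 rectangle (area 178.75 mm²); the cylinder at (10, 16): section is a regular 32-gon, circumradius r=5 (area = (32/2)·5.000²·sin(360°/32) = 78.04 mm²); the cylinder at (6.5, 12.5): section is a regular 32-gon, circumradius r=10.5 (area = (32/2)·10.500²·sin(360°/32) = 344.14 mm²); Taking the union: the regions partially overlap — summed areas 600.93 mm² minus the doubly-counted overlap 204.76 mm² gives 396.16 mm² — area = 396.16 mm²; the r=6.5 cylinder at (3.5, -3) contributes a regular 32-gon of circumradius 6.5 (area = (32/2)·6.500²·sin(360°/32) = 131.88 mm²); Combining (union): the regions partially overlap — summed areas 528.04 mm² minus the doubly-counted overlap 21.13 mm² gives 506.91 mm² — area = 506.91 mm². So its area = 506.91 mm². Layer 77 (z = 19.25): the cube does not reach this height (z outside [0, 6]); the r=5 cylinder at (10, 16) contributes a regular 32-gon of circumradius 5 (area = (32/2)·5.000²·sin(360°/32) = 78.04 mm²); the r=10.5 cylinder at (6.5, 12.5) gives a regular 32-gon of circumradius 10.5 (constant along its height) (area = (32/2)·10.500²·sin(360°/32) = 344.14 mm²); Merging all regions: the r=5 cylinder at (10, 16) lies entirely inside the r=10.5 cylinder at (6.5, 12.5), so the union is just the r=10.5 cylinder at (6.5, 12.5) — area = 344.14 mm²; the cylinder at (3.5, -3) does not reach this height (z outside [5, 10.5]); Combining (union): only that combined region is present, so the union is just that shape — area = 344.14 mm². So its area = 344.14 mm². Layer 23 is larger (506.91 vs 344.14 mm²).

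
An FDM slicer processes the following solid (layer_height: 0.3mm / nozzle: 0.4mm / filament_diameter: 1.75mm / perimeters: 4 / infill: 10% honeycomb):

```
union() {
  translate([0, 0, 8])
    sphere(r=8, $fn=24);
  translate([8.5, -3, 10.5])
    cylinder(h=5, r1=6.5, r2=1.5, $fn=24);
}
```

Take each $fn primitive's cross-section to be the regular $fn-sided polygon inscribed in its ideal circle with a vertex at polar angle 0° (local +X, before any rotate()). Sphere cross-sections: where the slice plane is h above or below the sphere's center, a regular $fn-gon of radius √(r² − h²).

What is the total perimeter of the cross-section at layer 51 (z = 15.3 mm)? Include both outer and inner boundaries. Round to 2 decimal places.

At z = 15.3 mm: the sphere: section is a regular 24-gon, circumradius = √(r²−h²) = √(8²−7.3²) = 3.273 (perimeter = 2·24·3.273·sin(180°/24) = 20.50 mm); the cone at (8.5, -3) (r1=6.5→r2=1.5) has section circumradius 1.700 here — a regular 24-gon (perimeter = 2·24·1.700·sin(180°/24) = 10.65 mm); Merging all regions: the 2 present regions are separate (no shared area or edge), so areas and boundary lengths simply add and each stays a separate island — boundary = 31.15 mm. Overall, the cross-section has 2 separate islands. Total boundary length (outer) = 31.15 mm.

31.15 mm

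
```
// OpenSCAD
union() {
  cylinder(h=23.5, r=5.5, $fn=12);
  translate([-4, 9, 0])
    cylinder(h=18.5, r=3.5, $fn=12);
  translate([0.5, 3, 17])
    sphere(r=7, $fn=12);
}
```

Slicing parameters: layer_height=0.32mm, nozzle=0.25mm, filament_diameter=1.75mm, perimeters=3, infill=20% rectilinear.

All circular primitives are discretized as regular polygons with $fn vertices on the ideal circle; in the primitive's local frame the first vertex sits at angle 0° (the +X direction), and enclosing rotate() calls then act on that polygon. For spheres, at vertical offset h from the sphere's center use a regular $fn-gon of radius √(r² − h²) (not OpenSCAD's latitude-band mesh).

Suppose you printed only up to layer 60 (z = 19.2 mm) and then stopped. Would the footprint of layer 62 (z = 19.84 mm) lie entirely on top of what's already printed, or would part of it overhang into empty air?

entirely on top

Compare the two slices. At z = 19.2: the r=5.5 cylinder gives a regular 12-gon of circumradius 5.5 (constant along its height) (area = (12/2)·5.500²·sin(360°/12) = 90.75 mm²); the cylinder at (-4, 9) does not reach this height (z outside [0, 18.5]); the r=7 sphere at (0.5, 3) slices to a regular 12-gon of circumradius 6.645 (√(r²−h²) with h=2.2 from center) (area = (12/2)·6.645²·sin(360°/12) = 132.48 mm²); Merging all regions: the regions partially overlap — summed areas 223.23 mm² minus the doubly-counted overlap 73.38 mm² gives 149.85 mm² — area = 149.85 mm². At z = 19.84: the r=5.5 cylinder gives a regular 12-gon of circumradius 5.5 (constant along its height) (area = (12/2)·5.500²·sin(360°/12) = 90.75 mm²); the cylinder at (-4, 9) is absent (z outside [0, 18.5]); the r=7 sphere at (0.5, 3) slices to a regular 12-gon of circumradius 6.398 (√(r²−h²) with h=2.84 from center) (area = (12/2)·6.398²·sin(360°/12) = 122.80 mm²); Merging all regions: the regions partially overlap — summed areas 213.55 mm² minus the doubly-counted overlap 70.29 mm² gives 143.27 mm² — area = 143.27 mm². Checking containment: the cross-section at z = 19.84 is a subset of the cross-section at z = 19.2.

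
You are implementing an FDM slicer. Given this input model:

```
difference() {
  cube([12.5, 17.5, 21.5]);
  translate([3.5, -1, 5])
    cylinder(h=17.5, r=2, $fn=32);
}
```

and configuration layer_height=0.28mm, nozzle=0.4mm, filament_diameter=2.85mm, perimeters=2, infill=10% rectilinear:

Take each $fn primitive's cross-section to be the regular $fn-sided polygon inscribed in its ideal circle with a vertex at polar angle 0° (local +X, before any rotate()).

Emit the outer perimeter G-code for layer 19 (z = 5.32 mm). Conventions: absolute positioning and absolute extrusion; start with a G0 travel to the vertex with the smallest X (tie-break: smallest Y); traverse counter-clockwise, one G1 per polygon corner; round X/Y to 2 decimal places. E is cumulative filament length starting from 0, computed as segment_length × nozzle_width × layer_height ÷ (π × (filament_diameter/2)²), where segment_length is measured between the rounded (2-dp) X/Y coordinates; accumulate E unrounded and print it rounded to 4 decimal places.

At z = 5.32 mm: the cube (footprint 12.5×17.5) is included at this height; the r=2 cylinder at (3.5, -1) contributes a regular 32-gon of circumradius 2; Subtracting the remaining from the first: starting from the 12.5×17.5 cube, the r=2 cylinder at (3.5, -1) partially overlaps it — only the 2.43 mm² overlap (of its 12.49 mm²) is removed, clipping the outline — 1 connected region. The outline is a single polygon with 17 vertices. Extrusion per mm of travel: 0.4 × 0.28 / (π × 1.425²) = 0.017557. Accumulating E over each segment gives final E = 1.0662.

G0 X0.00 Y0.00 Z5.32
G1 X1.78 Y0.00 E0.0313
G1 X1.84 Y0.11 E0.0335
G1 X2.09 Y0.41 E0.0403
G1 X2.39 Y0.66 E0.0472
G1 X2.73 Y0.85 E0.0540
G1 X3.11 Y0.96 E0.0609
G1 X3.50 Y1.00 E0.0678
G1 X3.89 Y0.96 E0.0747
G1 X4.27 Y0.85 E0.0817
G1 X4.61 Y0.66 E0.0885
G1 X4.91 Y0.41 E0.0954
G1 X5.16 Y0.11 E0.1022
G1 X5.22 Y0.00 E0.1044
G1 X12.50 Y0.00 E0.2322
G1 X12.50 Y17.50 E0.5395
G1 X0.00 Y17.50 E0.7589
G1 X0.00 Y0.00 E1.0662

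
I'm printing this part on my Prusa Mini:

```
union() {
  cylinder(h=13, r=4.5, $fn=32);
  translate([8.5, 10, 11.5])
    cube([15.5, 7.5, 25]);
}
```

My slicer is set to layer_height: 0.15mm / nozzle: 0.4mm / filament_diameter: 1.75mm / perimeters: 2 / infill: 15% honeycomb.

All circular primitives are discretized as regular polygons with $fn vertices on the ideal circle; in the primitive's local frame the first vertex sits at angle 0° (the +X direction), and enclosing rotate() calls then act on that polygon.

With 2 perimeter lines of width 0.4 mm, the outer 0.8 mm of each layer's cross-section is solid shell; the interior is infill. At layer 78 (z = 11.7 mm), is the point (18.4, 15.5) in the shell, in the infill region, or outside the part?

At z = 11.7 mm: the r=4.5 cylinder contributes a regular 32-gon of circumradius 4.5; the cube at (8.5, 10) is present — its section is the full 15.5×7.5 rectangle; Taking the union: the 2 present regions are separate (no shared area or edge), so areas and boundary lengths simply add and each stays a separate island — 2 connected regions. Overall, the cross-section has 2 separate islands. The nearest boundary edge runs (8.50, 17.50)→(24.00, 17.50); distance from the point to it = 2.00 mm. (Shell/infill is judged within the island containing the point — the largest one.) The point is inside the cross-section and 2.00 mm from the nearest boundary — more than the 0.8 mm shell width (2 × 0.4), so it's in the infill interior.

infill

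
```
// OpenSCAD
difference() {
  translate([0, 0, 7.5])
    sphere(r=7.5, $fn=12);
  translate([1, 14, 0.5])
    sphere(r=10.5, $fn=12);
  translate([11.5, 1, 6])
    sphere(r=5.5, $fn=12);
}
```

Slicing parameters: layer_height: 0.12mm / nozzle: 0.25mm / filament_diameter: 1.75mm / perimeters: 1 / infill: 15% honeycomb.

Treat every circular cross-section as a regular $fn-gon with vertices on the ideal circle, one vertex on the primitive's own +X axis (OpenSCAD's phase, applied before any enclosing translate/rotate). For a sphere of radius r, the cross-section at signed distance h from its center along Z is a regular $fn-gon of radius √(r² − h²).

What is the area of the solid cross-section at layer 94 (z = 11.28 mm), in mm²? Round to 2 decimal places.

125.88 mm²

At z = 11.28 mm: the sphere: section is a regular 12-gon, circumradius = √(r²−h²) = √(7.5²−3.78²) = 6.478 (area = (12/2)·6.478²·sin(360°/12) = 125.88 mm²); the sphere at (1, 14) is absent (|z−center|=10.780 > r=10.5); the sphere at (11.5, 1): section is a regular 12-gon, circumradius = √(r²−h²) = √(5.5²−5.28²) = 1.540 (area = (12/2)·1.540²·sin(360°/12) = 7.11 mm²); After the difference (first − rest): starting from the r=7.5 sphere (125.88 mm²), the r=5.5 sphere at (11.5, 1) misses the remaining region (no effect) — area = 125.88 mm². Overall, the cross-section is a single solid region. Net area = 125.88 mm².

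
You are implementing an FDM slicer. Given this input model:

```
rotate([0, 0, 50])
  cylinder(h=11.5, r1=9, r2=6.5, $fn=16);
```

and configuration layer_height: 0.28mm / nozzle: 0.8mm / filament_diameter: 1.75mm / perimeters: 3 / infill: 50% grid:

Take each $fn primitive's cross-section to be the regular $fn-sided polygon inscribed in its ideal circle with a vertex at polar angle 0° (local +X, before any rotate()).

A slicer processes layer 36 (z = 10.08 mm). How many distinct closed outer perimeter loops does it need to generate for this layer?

1

At z = 10.08 mm: the cone: at t=0.877 of its height the radius interpolates to r₁+(r₂−r₁)t = 6.809, giving a regular 16-gon of that circumradius; (rotated 50° about Z; rotation is an isometry so areas/perimeters/island counts are preserved). The result has 1 disconnected region.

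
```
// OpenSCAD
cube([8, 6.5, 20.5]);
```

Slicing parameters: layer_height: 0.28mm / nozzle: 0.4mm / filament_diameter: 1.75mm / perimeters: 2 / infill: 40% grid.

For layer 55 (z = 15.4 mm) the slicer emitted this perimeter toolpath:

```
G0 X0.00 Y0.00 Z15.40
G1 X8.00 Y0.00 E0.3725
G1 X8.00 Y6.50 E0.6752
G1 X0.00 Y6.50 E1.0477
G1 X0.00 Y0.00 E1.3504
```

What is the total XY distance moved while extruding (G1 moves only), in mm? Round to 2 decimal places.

Sum the Euclidean lengths of each G1 segment: total = 29.00 mm.

29.00 mm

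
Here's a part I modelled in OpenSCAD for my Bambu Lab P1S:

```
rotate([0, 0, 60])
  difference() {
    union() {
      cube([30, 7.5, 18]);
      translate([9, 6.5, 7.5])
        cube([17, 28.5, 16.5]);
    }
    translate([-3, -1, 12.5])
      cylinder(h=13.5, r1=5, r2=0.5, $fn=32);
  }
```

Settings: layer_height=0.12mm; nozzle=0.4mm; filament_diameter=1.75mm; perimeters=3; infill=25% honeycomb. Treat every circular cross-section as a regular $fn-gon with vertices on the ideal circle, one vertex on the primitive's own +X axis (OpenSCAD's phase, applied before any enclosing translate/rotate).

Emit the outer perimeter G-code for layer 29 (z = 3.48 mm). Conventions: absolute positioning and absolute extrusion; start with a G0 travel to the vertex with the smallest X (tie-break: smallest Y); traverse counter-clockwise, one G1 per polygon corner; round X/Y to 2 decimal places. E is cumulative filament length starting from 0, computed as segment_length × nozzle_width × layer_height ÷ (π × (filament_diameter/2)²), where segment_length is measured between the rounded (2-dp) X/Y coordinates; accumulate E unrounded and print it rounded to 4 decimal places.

At z = 3.48 mm: the cube is present — its section is the full 30×7.5 rectangle; the cube at (9, 6.5) is not intersected at this z (z outside [7.5, 24]); Merging all regions: only the 30×7.5 cube is present, so the union is just that shape — 1 connected region; the cone at (-3, -1) is absent (z outside [12.5, 26]); Subtracting the remaining from the first: none of the subtracted shapes is present at this height, so that combined region is unchanged — 1 connected region; (rotated 60° about Z; rotation is an isometry so areas/perimeters/island counts are preserved). The outline is a single polygon with 4 vertices. Extrusion per mm of travel: 0.4 × 0.12 / (π × 0.875²) = 0.019956. Accumulating E over each segment gives final E = 1.4968.

G0 X-6.50 Y3.75 Z3.48
G1 X0.00 Y0.00 E0.1498
G1 X15.00 Y25.98 E0.7484
G1 X8.50 Y29.73 E0.8982
G1 X-6.50 Y3.75 E1.4968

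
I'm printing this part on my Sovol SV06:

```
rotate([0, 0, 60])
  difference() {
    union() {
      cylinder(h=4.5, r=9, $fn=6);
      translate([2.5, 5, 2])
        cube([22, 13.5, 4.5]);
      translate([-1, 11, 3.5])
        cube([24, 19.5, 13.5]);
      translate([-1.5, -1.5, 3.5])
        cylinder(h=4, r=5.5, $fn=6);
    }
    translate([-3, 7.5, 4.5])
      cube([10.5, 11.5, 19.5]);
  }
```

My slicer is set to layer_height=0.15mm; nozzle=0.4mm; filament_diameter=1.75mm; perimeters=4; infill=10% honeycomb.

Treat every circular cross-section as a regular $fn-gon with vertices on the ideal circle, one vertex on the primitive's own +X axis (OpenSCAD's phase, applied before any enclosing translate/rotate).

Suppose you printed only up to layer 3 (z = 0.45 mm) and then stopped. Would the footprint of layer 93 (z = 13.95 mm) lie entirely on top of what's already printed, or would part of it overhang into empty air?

Compare the two slices. At z = 0.45: the cylinder: section is a regular 6-gon, circumradius r=9 (area = (6/2)·9.000²·sin(360°/6) = 210.44 mm²); the cube at (2.5, 5) does not reach this height (z outside [2, 6.5]); the cube at (-1, 11) does not reach this height (z outside [3.5, 17]); the cylinder at (-1.5, -1.5) is not intersected at this z (z outside [3.5, 7.5]); Taking the union: only the r=9 cylinder is present, so the union is just that shape — area = 210.44 mm²; the cube at (-3, 7.5) is absent (z outside [4.5, 24]); After the difference (first − rest): none of the subtracted shapes is present at this height, so that combined region is unchanged — area = 210.44 mm²; (whole slice rotated 60° about Z — lengths, areas and connectivity unchanged). At z = 13.95: the cylinder is not intersected at this z (z outside [0, 4.5]); the cube at (2.5, 5) is not intersected at this z (z outside [2, 6.5]); the cube at (-1, 11) is present — its section is the full 24×19.5 rectangle (area 468.00 mm²); the cylinder at (-1.5, -1.5) is not intersected at this z (z outside [3.5, 7.5]); Taking the union: only the 24×19.5 cube at (-1, 11) is present, so the union is just that shape — area = 468.00 mm²; the cube at (-3, 7.5) (footprint 10.5×11.5) is included at this height (area 120.75 mm²); Subtracting the remaining from the first: starting from that combined region (468.00 mm²), the 10.5×11.5 cube at (-3, 7.5) partially overlaps it — only the 68.00 mm² overlap (of its 120.75 mm²) is removed, clipping the outline — area = 400.00 mm²; (whole slice rotated 60° about Z — lengths, areas and connectivity unchanged). Checking containment: at z = 13.95 the cross-section extends beyond the z = 0.45 cross-section by about 400.00 mm².

part overhangs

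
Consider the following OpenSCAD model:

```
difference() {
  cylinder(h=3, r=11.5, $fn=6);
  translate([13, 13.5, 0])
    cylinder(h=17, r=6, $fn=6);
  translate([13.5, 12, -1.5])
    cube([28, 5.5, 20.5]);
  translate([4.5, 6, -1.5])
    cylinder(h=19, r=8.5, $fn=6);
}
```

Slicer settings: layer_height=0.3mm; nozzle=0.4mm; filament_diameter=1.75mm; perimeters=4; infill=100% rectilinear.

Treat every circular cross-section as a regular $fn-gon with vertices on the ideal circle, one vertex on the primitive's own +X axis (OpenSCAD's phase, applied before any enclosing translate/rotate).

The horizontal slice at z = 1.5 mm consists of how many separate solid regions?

At z = 1.5 mm: the cylinder: section is a regular 6-gon, circumradius r=11.5; the cylinder at (13, 13.5): section is a regular 6-gon, circumradius r=6; the 28×5.5 cube at (13.5, 12) contributes its full rectangle; the r=8.5 cylinder at (4.5, 6) contributes a regular 6-gon of circumradius 8.5; After the difference (first − rest): starting from the r=11.5 cylinder, the r=6 cylinder at (13, 13.5) misses the remaining region (no effect); the 28×5.5 cube at (13.5, 12) misses the remaining region (no effect); the r=8.5 cylinder at (4.5, 6) partially overlaps it — only the 121.79 mm² overlap (of its 187.71 mm²) is removed, clipping the outline — 1 connected region. The result has 1 disconnected region.

1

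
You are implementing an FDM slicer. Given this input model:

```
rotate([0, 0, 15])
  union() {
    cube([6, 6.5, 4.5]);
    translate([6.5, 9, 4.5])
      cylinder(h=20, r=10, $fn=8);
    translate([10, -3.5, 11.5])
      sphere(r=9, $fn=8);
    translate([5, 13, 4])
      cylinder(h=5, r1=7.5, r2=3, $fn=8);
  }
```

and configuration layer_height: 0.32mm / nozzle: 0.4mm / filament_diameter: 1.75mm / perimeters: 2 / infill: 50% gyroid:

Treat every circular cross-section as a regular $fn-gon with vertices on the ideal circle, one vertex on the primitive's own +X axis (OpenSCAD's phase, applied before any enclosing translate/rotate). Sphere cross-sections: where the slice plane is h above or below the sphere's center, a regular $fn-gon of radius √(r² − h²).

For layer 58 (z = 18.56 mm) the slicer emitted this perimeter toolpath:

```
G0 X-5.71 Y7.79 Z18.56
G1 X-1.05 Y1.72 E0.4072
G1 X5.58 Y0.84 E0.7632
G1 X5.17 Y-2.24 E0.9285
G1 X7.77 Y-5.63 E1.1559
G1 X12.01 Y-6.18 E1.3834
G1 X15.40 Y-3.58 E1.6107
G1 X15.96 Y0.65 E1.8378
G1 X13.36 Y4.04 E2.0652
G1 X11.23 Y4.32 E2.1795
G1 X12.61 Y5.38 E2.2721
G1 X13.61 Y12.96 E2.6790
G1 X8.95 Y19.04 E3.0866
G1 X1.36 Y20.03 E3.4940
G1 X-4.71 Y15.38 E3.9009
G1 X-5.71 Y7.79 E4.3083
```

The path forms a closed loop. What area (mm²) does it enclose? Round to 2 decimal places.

Apply the shoelace formula to the sequence of (X, Y) vertices; enclosed area = 362.72 mm².

362.72 mm²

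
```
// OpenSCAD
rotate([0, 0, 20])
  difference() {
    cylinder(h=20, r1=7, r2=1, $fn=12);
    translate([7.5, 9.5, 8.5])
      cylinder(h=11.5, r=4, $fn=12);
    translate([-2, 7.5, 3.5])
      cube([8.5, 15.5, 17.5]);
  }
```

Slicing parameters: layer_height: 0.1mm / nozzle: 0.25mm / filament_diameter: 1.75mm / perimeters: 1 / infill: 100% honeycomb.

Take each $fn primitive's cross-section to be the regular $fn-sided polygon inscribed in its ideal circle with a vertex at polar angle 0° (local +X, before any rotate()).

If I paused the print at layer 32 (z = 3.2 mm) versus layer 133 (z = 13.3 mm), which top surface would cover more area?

Layer 32 (z = 3.2): the cone: at t=0.160 of its height the radius interpolates to r₁+(r₂−r₁)t = 6.040, giving a regular 12-gon of that circumradius (area = (12/2)·6.040²·sin(360°/12) = 109.44 mm²); the cylinder at (7.5, 9.5) does not reach this height (z outside [8.5, 20]); the cube at (-2, 7.5) does not reach this height (z outside [3.5, 21]); After the difference (first − rest): none of the subtracted shapes is present at this height, so the cone is unchanged — area = 109.44 mm²; (whole slice rotated 20° about Z — lengths, areas and connectivity unchanged). So its area = 109.44 mm². Layer 133 (z = 13.3): the cone contributes a regular 12-gon of circumradius 3.010 (interpolated between r1=7 and r2=1 at t=0.665) (area = (12/2)·3.010²·sin(360°/12) = 27.18 mm²); the cylinder at (7.5, 9.5): section is a regular 12-gon, circumradius r=4 (area = (12/2)·4.000²·sin(360°/12) = 48.00 mm²); the cube at (-2, 7.5) (footprint 8.5×15.5) is included at this height (area 131.75 mm²); After the difference (first − rest): starting from the cone (27.18 mm²), the r=4 cylinder at (7.5, 9.5) misses the remaining region (no effect); the 8.5×15.5 cube at (-2, 7.5) misses the remaining region (no effect) — area = 27.18 mm²; (rotated 20° about Z; rotation is an isometry so areas/perimeters/island counts are preserved). So its area = 27.18 mm². Layer 32 is larger (109.44 vs 27.18 mm²).

layer 32 (z = 3.2 mm)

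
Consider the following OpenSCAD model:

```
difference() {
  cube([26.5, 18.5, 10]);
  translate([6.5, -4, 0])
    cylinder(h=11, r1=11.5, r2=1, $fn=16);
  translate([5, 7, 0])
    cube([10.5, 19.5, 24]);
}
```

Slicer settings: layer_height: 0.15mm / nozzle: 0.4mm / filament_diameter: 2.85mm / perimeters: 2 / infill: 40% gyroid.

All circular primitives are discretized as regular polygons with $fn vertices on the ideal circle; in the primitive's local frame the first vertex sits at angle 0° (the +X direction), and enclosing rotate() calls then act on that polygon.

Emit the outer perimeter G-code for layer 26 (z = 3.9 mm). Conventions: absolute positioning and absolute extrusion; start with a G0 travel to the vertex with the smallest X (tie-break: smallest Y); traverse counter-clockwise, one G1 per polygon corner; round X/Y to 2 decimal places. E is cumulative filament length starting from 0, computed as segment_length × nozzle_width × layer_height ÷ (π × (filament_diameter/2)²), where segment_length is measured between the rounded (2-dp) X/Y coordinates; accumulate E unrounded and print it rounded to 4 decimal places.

G0 X0.00 Y0.00 Z3.90
G1 X1.00 Y1.50 E0.0170
G1 X3.52 Y3.19 E0.0455
G1 X6.50 Y3.78 E0.0741
G1 X9.48 Y3.19 E0.1026
G1 X12.00 Y1.50 E0.1312
G1 X13.00 Y0.00 E0.1481
G1 X26.50 Y0.00 E0.2751
G1 X26.50 Y18.50 E0.4491
G1 X15.50 Y18.50 E0.5526
G1 X15.50 Y7.00 E0.6607
G1 X5.00 Y7.00 E0.7595
G1 X5.00 Y18.50 E0.8676
G1 X0.00 Y18.50 E0.9147
G1 X0.00 Y0.00 E1.0887

At z = 3.9 mm: the cube (footprint 26.5×18.5) is included at this height; the cone at (6.5, -4): at t=0.355 of its height the radius interpolates to r₁+(r₂−r₁)t = 7.777, giving a regular 16-gon of that circumradius; the cube at (5, 7) is present — its section is the full 10.5×19.5 rectangle; Subtracting the remaining from the first: starting from the 26.5×18.5 cube, the cone at (6.5, -4) partially overlaps it — only the 34.04 mm² overlap (of its 185.18 mm²) is removed, clipping the outline; the 10.5×19.5 cube at (5, 7) partially overlaps it — only the 120.75 mm² overlap (of its 204.75 mm²) is removed, clipping the outline — 1 connected region. The outline is a single polygon with 14 vertices. Extrusion per mm of travel: 0.4 × 0.15 / (π × 1.425²) = 0.009405. Accumulating E over each segment gives final E = 1.0887.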